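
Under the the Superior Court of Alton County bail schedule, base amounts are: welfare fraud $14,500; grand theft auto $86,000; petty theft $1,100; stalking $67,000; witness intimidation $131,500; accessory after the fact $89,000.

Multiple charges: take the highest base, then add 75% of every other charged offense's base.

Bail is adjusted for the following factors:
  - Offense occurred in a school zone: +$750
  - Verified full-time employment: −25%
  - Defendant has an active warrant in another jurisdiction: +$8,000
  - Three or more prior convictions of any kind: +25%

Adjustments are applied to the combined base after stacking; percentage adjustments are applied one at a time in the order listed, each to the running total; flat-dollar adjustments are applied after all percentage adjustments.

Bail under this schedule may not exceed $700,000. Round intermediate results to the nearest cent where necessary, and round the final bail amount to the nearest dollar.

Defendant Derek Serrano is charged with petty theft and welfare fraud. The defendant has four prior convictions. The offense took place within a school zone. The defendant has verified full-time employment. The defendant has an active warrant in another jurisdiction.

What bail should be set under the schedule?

$23,117

Base amounts from the schedule: petty theft $1,100; welfare fraud $14,500.
Stacking rule: highest base plus 75% of each additional charge. Highest is welfare fraud at $14,500. Additional: $1,100 × 75% = $825. Combined base = $14,500 + $825 = $15,325.
Verified full-time employment (−25%): $15,325 × 0.75 = $11,493.75.
Three or more prior convictions of any kind (+25%): $11,493.75 × 1.25 = $14,367.19.
Offense occurred in a school zone (+$750 flat): $14,367.19 + $750 = $15,117.19.
Defendant has an active warrant in another jurisdiction (+$8,000 flat): $15,117.19 + $8,000 = $23,117.19.
$23,117.19 is within the $700,000 maximum.
Rounded to the nearest dollar: $23,117.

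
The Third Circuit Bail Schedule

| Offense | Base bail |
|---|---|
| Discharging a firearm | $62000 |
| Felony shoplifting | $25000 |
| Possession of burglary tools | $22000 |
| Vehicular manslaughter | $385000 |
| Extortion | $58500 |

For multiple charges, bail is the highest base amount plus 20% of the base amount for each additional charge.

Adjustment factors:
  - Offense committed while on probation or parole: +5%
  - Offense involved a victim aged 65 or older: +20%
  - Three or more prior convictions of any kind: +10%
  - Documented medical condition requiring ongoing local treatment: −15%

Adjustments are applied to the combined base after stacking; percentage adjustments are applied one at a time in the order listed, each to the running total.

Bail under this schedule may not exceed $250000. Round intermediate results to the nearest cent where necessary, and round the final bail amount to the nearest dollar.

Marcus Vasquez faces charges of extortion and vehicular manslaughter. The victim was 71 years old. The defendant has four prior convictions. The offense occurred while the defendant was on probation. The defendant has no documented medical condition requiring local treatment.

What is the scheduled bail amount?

$250000

Base amounts from the schedule: extortion $58500; vehicular manslaughter $385000.
Stacking rule: highest base plus 20% of each additional charge. Highest is vehicular manslaughter at $385000. Additional: $58500 × 20% = $11700. Combined base = $385000 + $11700 = $396700.
Offense committed while on probation or parole (+5%): $396700 × 1.05 = $416535.
Offense involved a victim aged 65 or older (+20%): $416535 × 1.2 = $499842.
Three or more prior convictions of any kind (+10%): $499842 × 1.1 = $549826.20.
Result $549826.20 exceeds the maximum of $250000; bail is capped at $250000.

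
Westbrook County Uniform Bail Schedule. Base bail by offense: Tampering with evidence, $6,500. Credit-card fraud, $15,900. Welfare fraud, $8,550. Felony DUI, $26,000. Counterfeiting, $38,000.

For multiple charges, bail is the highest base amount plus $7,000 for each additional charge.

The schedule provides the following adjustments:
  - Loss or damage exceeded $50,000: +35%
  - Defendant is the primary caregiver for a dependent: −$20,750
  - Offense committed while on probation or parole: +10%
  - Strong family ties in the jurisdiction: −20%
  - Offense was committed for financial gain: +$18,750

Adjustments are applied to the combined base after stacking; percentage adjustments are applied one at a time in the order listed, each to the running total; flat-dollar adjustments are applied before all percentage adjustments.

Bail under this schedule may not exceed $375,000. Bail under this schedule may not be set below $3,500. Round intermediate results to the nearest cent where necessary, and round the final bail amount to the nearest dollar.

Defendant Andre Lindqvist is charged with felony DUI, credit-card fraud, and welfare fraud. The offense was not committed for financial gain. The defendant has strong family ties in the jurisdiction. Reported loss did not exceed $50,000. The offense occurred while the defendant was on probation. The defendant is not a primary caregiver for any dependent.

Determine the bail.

Base amounts from the schedule: felony DUI $26,000; credit-card fraud $15,900; welfare fraud $8,550.
Stacking rule: highest base plus $7,000 per additional charge. Highest is felony DUI at $26,000; 2 additional charges → +$14,000. Combined base = $40,000.
Offense committed while on probation or parole (+10%): $40,000 × 1.1 = $44,000.
Strong family ties in the jurisdiction (−20%): $44,000 × 0.8 = $35,200.
$35,200 is within the $375,000 maximum.
$35,200 is at or above the $3,500 minimum.

$35,200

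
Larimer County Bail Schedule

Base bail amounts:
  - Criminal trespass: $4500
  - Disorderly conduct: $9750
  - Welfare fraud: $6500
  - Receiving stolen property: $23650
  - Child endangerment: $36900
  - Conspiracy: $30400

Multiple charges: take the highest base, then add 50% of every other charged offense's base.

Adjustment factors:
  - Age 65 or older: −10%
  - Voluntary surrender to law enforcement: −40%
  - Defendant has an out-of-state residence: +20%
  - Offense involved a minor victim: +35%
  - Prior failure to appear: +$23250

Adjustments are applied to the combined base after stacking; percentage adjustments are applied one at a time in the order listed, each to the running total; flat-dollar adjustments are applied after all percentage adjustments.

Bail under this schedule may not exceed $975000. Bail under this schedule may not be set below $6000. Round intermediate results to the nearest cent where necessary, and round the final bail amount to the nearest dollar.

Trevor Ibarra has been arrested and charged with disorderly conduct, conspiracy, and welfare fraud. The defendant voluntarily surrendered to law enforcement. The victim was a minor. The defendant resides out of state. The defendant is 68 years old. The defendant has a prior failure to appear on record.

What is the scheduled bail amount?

$56952

Base amounts from the schedule: disorderly conduct $9750; conspiracy $30400; welfare fraud $6500.
Stacking rule: highest base plus 50% of each additional charge. Highest is conspiracy at $30400. Additional: $9750 × 50% = $4875; $6500 × 50% = $3250. Combined base = $30400 + $8125 = $38525.
Age 65 or older (−10%): $38525 × 0.9 = $34672.50.
Voluntary surrender to law enforcement (−40%): $34672.50 × 0.6 = $20803.50.
Defendant has an out-of-state residence (+20%): $20803.50 × 1.2 = $24964.20.
Offense involved a minor victim (+35%): $24964.20 × 1.35 = $33701.67.
Prior failure to appear (+$23250 flat): $33701.67 + $23250 = $56951.67.
$56951.67 is within the $975000 maximum.
$56951.67 is at or above the $6000 minimum.
Rounded to the nearest dollar: $56952.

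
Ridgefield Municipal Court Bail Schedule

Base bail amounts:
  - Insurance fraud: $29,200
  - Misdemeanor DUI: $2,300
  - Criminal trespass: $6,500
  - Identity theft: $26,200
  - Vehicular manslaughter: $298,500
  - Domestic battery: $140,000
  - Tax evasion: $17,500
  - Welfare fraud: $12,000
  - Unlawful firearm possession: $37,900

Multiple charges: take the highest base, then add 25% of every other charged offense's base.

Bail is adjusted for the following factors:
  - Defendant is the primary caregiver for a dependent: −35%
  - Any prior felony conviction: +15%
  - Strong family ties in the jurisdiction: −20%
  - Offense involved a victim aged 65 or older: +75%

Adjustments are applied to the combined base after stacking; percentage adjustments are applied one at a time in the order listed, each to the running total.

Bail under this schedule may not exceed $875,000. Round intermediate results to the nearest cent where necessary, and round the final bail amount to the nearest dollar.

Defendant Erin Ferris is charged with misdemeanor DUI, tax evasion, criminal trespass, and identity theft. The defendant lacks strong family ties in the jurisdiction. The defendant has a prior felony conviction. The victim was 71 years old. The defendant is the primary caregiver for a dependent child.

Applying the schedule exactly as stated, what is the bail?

$42,874

Base amounts from the schedule: misdemeanor DUI $2,300; tax evasion $17,500; criminal trespass $6,500; identity theft $26,200.
Stacking rule: highest base plus 25% of each additional charge. Highest is identity theft at $26,200. Additional: $2,300 × 25% = $575; $17,500 × 25% = $4,375; $6,500 × 25% = $1,625. Combined base = $26,200 + $6,575 = $32,775.
Defendant is the primary caregiver for a dependent (−35%): $32,775 × 0.65 = $21,303.75.
Any prior felony conviction (+15%): $21,303.75 × 1.15 = $24,499.31.
Offense involved a victim aged 65 or older (+75%): $24,499.31 × 1.75 = $42,873.79.
$42,873.79 is within the $875,000 maximum.
Rounded to the nearest dollar: $42,874.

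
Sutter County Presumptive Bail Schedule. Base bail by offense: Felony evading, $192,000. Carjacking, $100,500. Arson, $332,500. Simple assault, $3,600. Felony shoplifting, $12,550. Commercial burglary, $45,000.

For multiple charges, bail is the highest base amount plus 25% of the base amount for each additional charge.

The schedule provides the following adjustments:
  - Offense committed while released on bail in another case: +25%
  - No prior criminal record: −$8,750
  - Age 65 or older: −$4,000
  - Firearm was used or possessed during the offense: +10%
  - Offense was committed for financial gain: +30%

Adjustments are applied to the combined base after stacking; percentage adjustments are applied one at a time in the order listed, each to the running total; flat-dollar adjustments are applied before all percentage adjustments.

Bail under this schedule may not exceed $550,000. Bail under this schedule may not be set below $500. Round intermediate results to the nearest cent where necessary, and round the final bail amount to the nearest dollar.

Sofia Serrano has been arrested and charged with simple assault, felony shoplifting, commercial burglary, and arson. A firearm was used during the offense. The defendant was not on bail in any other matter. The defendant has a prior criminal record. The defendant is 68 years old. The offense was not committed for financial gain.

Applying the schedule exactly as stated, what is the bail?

Base amounts from the schedule: simple assault $3,600; felony shoplifting $12,550; commercial burglary $45,000; arson $332,500.
Stacking rule: highest base plus 25% of each additional charge. Highest is arson at $332,500. Additional: $3,600 × 25% = $900; $12,550 × 25% = $3,137.50; $45,000 × 25% = $11,250. Combined base = $332,500 + $15,287.50 = $347,787.50.
Age 65 or older (−$4,000 flat): $347,787.50 − $4,000 = $343,787.50.
Firearm was used or possessed during the offense (+10%): $343,787.50 × 1.1 = $378,166.25.
$378,166.25 is within the $550,000 maximum.
$378,166.25 is at or above the $500 minimum.
Rounded to the nearest dollar: $378,166.

$378,166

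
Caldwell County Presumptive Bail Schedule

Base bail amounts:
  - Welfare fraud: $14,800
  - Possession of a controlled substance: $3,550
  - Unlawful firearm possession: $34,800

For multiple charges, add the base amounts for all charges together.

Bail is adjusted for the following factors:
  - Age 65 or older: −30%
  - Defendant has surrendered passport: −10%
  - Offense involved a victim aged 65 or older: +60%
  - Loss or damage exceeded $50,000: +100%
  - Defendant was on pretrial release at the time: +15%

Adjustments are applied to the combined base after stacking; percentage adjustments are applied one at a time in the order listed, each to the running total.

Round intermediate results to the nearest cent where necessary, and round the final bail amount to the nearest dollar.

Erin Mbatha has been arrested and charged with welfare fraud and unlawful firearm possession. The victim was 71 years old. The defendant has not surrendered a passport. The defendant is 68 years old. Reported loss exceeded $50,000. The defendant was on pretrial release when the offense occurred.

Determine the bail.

$127,770

Base amounts from the schedule: welfare fraud $14,800; unlawful firearm possession $34,800.
Stacking rule: sum of all bases. $14,800 + $34,800 = $49,600.
Age 65 or older (−30%): $49,600 × 0.7 = $34,720.
Offense involved a victim aged 65 or older (+60%): $34,720 × 1.6 = $55,552.
Loss or damage exceeded $50,000 (+100%): $55,552 × 2 = $111,104.
Defendant was on pretrial release at the time (+15%): $111,104 × 1.15 = $127,769.60.
Rounded to the nearest dollar: $127,770.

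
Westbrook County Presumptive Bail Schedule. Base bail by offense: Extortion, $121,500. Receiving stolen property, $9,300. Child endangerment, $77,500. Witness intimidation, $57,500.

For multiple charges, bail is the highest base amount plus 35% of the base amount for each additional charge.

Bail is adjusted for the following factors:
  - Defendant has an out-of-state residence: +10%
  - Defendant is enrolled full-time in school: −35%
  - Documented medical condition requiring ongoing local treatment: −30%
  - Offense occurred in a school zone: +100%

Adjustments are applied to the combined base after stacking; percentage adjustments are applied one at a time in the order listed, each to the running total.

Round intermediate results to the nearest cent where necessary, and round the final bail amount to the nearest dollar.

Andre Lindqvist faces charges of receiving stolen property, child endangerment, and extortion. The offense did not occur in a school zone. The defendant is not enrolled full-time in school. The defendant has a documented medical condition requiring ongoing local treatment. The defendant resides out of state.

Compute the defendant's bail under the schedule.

Base amounts from the schedule: receiving stolen property $9,300; child endangerment $77,500; extortion $121,500.
Stacking rule: highest base plus 35% of each additional charge. Highest is extortion at $121,500. Additional: $9,300 × 35% = $3,255; $77,500 × 35% = $27,125. Combined base = $121,500 + $30,380 = $151,880.
Defendant has an out-of-state residence (+10%): $151,880 × 1.1 = $167,068.
Documented medical condition requiring ongoing local treatment (−30%): $167,068 × 0.7 = $116,947.60.
Rounded to the nearest dollar: $116,948.

$116,948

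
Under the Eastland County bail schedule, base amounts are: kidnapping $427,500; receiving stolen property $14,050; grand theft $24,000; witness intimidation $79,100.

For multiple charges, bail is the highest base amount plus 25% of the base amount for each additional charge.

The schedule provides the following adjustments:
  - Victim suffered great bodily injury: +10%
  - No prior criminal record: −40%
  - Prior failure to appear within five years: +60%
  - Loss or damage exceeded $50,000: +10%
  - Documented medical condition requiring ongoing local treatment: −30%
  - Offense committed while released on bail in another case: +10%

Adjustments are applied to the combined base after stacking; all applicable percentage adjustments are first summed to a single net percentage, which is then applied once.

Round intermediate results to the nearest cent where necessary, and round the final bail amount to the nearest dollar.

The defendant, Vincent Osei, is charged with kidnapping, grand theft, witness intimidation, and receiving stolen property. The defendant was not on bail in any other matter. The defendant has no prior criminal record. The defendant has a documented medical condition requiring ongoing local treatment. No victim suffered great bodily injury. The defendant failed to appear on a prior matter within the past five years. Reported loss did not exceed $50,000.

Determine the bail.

$411,109

Base amounts from the schedule: kidnapping $427,500; grand theft $24,000; witness intimidation $79,100; receiving stolen property $14,050.
Stacking rule: highest base plus 25% of each additional charge. Highest is kidnapping at $427,500. Additional: $24,000 × 25% = $6,000; $79,100 × 25% = $19,775; $14,050 × 25% = $3,512.50. Combined base = $427,500 + $29,287.50 = $456,787.50.
Net percentage adjustment: −40% +60% −30% = −10%. $456,787.50 × 0.9 = $411,108.75.
Rounded to the nearest dollar: $411,109.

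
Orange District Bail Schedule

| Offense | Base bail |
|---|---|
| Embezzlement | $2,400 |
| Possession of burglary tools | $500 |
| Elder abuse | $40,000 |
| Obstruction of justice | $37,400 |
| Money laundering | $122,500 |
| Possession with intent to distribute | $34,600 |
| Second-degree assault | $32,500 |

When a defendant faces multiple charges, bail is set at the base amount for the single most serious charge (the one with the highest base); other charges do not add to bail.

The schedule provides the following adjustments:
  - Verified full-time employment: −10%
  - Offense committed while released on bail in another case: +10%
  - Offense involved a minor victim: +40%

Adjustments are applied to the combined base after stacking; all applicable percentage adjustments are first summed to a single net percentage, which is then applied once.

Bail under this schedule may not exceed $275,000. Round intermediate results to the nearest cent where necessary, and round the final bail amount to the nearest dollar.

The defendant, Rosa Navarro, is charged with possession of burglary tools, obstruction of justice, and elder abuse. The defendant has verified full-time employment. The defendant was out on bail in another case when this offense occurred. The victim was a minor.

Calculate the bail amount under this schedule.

$56,000

Base amounts from the schedule: possession of burglary tools $500; obstruction of justice $37,400; elder abuse $40,000.
Stacking rule: use the highest base only. Highest is elder abuse at $40,000. Combined base = $40,000.
Net percentage adjustment: −10% +10% +40% = +40%. $40,000 × 1.4 = $56,000.
$56,000 is within the $275,000 maximum.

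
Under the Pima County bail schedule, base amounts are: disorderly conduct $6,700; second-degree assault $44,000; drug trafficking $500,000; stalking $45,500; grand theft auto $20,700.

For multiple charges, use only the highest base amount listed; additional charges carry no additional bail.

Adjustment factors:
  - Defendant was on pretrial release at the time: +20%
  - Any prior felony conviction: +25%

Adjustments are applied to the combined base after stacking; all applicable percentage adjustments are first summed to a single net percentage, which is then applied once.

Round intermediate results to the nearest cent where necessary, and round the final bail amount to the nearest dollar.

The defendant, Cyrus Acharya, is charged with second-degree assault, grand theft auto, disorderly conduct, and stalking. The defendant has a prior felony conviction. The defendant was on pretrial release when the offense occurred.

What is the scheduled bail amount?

Base amounts from the schedule: second-degree assault $44,000; grand theft auto $20,700; disorderly conduct $6,700; stalking $45,500.
Stacking rule: use the highest base only. Highest is stalking at $45,500. Combined base = $45,500.
Net percentage adjustment: +20% +25% = +45%. $45,500 × 1.45 = $65,975.

$65,975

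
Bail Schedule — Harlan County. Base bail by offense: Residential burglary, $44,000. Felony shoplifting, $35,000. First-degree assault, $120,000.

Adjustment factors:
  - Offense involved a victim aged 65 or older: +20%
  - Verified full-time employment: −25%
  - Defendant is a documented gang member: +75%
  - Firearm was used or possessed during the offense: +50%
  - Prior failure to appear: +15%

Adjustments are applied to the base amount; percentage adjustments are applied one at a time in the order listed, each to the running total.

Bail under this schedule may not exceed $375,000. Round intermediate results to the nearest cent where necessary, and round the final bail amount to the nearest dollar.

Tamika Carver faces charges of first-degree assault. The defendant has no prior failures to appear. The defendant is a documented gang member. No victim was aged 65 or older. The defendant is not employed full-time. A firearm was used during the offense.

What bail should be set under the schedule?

$315,000

Base amounts from the schedule: first-degree assault $120,000.
Single charge. Combined base = $120,000.
Defendant is a documented gang member (+75%): $120,000 × 1.75 = $210,000.
Firearm was used or possessed during the offense (+50%): $210,000 × 1.5 = $315,000.
$315,000 is within the $375,000 maximum.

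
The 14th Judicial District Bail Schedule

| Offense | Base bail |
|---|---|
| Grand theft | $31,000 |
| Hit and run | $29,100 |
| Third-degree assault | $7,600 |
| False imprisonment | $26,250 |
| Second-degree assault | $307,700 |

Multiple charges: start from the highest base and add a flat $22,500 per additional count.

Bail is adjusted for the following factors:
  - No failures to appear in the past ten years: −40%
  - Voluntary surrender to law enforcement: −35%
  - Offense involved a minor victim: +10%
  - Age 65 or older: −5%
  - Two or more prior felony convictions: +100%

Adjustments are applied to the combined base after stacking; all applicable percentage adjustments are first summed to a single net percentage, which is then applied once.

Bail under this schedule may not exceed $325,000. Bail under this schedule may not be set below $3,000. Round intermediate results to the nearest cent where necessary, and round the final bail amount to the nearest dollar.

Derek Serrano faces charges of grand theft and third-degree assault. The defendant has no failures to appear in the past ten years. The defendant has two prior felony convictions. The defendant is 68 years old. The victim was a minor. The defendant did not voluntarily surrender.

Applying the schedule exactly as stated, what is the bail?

Base amounts from the schedule: grand theft $31,000; third-degree assault $7,600.
Stacking rule: highest base plus $22,500 per additional charge. Highest is grand theft at $31,000; 1 additional charge → +$22,500. Combined base = $53,500.
Net percentage adjustment: −40% +10% −5% +100% = +65%. $53,500 × 1.65 = $88,275.
$88,275 is within the $325,000 maximum.
$88,275 is at or above the $3,000 minimum.

$88,275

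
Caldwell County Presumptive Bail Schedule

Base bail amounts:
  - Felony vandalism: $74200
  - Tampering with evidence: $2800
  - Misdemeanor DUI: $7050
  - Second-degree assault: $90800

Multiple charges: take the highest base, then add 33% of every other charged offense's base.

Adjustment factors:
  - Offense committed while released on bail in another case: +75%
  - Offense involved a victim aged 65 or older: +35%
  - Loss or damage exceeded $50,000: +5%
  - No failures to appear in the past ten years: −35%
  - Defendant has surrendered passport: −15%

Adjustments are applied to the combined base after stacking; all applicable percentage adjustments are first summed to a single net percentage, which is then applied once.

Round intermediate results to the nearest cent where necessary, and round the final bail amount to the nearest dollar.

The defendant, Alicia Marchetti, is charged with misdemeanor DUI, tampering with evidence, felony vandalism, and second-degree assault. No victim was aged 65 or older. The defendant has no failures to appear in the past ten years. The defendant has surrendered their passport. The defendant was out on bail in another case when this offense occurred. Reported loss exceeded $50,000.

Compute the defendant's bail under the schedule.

Base amounts from the schedule: misdemeanor DUI $7050; tampering with evidence $2800; felony vandalism $74200; second-degree assault $90800.
Stacking rule: highest base plus 33% of each additional charge. Highest is second-degree assault at $90800. Additional: $7050 × 33% = $2326.50; $2800 × 33% = $924; $74200 × 33% = $24486. Combined base = $90800 + $27736.50 = $118536.50.
Net percentage adjustment: +75% +5% −35% −15% = +30%. $118536.50 × 1.3 = $154097.45.
Rounded to the nearest dollar: $154097.

$154097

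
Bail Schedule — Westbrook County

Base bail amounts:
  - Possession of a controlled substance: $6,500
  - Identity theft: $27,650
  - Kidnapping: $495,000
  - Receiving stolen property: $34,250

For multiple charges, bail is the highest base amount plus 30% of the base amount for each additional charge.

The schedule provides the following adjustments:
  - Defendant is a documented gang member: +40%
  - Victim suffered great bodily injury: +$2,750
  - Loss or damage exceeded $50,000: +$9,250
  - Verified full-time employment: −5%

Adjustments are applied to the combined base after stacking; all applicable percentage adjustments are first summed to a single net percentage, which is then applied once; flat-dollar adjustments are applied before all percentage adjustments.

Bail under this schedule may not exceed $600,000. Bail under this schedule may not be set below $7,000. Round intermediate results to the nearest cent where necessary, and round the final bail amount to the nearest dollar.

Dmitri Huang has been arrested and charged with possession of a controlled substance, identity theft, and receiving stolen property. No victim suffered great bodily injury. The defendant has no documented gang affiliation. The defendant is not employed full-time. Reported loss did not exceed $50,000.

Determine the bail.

$44,495

Base amounts from the schedule: possession of a controlled substance $6,500; identity theft $27,650; receiving stolen property $34,250.
Stacking rule: highest base plus 30% of each additional charge. Highest is receiving stolen property at $34,250. Additional: $6,500 × 30% = $1,950; $27,650 × 30% = $8,295. Combined base = $34,250 + $10,245 = $44,495.
No adjustment factors apply to this defendant.
$44,495 is within the $600,000 maximum.
$44,495 is at or above the $7,000 minimum.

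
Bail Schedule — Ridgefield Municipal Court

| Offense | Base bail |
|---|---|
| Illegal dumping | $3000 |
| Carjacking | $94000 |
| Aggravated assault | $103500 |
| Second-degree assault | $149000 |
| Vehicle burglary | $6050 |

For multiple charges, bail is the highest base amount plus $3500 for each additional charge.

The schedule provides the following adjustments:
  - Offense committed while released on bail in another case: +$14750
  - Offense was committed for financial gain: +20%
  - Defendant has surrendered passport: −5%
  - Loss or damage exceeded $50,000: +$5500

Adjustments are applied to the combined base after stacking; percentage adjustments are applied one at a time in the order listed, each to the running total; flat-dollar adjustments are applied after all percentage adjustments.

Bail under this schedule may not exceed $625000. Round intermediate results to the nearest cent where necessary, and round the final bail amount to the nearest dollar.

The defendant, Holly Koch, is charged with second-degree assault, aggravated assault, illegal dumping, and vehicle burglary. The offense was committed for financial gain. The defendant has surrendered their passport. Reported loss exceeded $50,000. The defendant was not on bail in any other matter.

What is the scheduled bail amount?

Base amounts from the schedule: second-degree assault $149000; aggravated assault $103500; illegal dumping $3000; vehicle burglary $6050.
Stacking rule: highest base plus $3500 per additional charge. Highest is second-degree assault at $149000; 3 additional charges → +$10500. Combined base = $159500.
Offense was committed for financial gain (+20%): $159500 × 1.2 = $191400.
Defendant has surrendered passport (−5%): $191400 × 0.95 = $181830.
Loss or damage exceeded $50,000 (+$5500 flat): $181830 + $5500 = $187330.
$187330 is within the $625000 maximum.

$187330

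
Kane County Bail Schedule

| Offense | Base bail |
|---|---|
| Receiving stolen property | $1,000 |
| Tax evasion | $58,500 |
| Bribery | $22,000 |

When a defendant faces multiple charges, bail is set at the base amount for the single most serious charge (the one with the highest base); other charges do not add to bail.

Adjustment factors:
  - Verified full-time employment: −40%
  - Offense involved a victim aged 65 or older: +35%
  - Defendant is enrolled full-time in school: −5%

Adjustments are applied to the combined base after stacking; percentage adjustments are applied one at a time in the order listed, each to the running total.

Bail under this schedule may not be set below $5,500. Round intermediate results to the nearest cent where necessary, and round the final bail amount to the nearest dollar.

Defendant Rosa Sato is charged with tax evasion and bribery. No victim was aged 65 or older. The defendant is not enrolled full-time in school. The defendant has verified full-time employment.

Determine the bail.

$35,100

Base amounts from the schedule: tax evasion $58,500; bribery $22,000.
Stacking rule: use the highest base only. Highest is tax evasion at $58,500. Combined base = $58,500.
Verified full-time employment (−40%): $58,500 × 0.6 = $35,100.
$35,100 is at or above the $5,500 minimum.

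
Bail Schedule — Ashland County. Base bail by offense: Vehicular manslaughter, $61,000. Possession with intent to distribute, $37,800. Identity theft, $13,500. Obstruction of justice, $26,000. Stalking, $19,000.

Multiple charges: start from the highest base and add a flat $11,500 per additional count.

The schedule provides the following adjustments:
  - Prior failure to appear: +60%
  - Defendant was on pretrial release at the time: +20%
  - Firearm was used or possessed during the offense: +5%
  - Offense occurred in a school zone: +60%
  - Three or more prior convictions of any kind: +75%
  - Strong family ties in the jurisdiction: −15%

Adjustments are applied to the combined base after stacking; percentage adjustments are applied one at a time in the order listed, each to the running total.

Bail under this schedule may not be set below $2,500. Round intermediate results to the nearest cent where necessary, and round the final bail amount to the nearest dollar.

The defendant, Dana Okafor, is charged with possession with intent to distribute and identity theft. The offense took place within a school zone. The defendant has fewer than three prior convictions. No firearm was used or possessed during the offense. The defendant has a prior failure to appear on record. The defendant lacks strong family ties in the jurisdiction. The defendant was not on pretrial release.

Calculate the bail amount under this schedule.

Base amounts from the schedule: possession with intent to distribute $37,800; identity theft $13,500.
Stacking rule: highest base plus $11,500 per additional charge. Highest is possession with intent to distribute at $37,800; 1 additional charge → +$11,500. Combined base = $49,300.
Prior failure to appear (+60%): $49,300 × 1.6 = $78,880.
Offense occurred in a school zone (+60%): $78,880 × 1.6 = $126,208.
$126,208 is at or above the $2,500 minimum.

$126,208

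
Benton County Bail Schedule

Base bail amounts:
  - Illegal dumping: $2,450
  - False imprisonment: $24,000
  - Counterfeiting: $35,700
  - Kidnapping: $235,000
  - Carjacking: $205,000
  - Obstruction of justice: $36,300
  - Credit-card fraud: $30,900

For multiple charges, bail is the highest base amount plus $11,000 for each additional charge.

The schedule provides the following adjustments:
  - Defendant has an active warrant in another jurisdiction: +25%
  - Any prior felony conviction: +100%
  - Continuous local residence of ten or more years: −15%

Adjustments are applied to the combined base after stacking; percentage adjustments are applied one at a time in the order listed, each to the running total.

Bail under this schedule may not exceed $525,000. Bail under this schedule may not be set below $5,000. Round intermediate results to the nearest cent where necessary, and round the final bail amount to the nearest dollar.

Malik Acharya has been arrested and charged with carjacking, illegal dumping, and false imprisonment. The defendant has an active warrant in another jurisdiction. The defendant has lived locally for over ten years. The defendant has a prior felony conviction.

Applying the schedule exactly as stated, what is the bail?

Base amounts from the schedule: carjacking $205,000; illegal dumping $2,450; false imprisonment $24,000.
Stacking rule: highest base plus $11,000 per additional charge. Highest is carjacking at $205,000; 2 additional charges → +$22,000. Combined base = $227,000.
Defendant has an active warrant in another jurisdiction (+25%): $227,000 × 1.25 = $283,750.
Any prior felony conviction (+100%): $283,750 × 2 = $567,500.
Continuous local residence of ten or more years (−15%): $567,500 × 0.85 = $482,375.
$482,375 is within the $525,000 maximum.
$482,375 is at or above the $5,000 minimum.

$482,375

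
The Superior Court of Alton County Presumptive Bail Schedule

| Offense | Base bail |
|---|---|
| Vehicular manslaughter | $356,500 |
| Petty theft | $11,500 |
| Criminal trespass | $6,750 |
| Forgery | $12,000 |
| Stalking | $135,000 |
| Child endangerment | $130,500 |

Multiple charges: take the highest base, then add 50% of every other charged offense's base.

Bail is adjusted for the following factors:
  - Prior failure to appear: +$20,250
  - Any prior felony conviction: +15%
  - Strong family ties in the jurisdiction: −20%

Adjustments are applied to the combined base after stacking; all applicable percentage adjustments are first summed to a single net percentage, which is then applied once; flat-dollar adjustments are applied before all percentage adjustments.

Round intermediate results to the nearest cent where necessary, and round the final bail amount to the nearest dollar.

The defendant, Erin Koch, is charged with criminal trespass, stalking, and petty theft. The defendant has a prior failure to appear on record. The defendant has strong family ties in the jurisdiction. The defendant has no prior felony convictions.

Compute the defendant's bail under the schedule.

$131,500

Base amounts from the schedule: criminal trespass $6,750; stalking $135,000; petty theft $11,500.
Stacking rule: highest base plus 50% of each additional charge. Highest is stalking at $135,000. Additional: $6,750 × 50% = $3,375; $11,500 × 50% = $5,750. Combined base = $135,000 + $9,125 = $144,125.
Prior failure to appear (+$20,250 flat): $144,125 + $20,250 = $164,375.
Strong family ties in the jurisdiction (−20%): $164,375 × 0.8 = $131,500.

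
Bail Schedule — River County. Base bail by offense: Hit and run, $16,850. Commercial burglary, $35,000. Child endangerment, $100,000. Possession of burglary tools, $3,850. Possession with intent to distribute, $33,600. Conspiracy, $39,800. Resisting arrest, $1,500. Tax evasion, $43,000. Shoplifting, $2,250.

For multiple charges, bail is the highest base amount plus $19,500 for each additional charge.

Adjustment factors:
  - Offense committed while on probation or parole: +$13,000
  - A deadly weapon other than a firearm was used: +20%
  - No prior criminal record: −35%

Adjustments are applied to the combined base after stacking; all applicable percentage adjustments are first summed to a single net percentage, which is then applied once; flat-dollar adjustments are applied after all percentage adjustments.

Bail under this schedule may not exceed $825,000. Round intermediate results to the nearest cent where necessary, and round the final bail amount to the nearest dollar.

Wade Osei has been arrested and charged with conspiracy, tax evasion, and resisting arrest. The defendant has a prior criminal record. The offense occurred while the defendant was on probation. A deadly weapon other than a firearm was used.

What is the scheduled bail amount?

$111,400

Base amounts from the schedule: conspiracy $39,800; tax evasion $43,000; resisting arrest $1,500.
Stacking rule: highest base plus $19,500 per additional charge. Highest is tax evasion at $43,000; 2 additional charges → +$39,000. Combined base = $82,000.
A deadly weapon other than a firearm was used (+20%): $82,000 × 1.2 = $98,400.
Offense committed while on probation or parole (+$13,000 flat): $98,400 + $13,000 = $111,400.
$111,400 is within the $825,000 maximum.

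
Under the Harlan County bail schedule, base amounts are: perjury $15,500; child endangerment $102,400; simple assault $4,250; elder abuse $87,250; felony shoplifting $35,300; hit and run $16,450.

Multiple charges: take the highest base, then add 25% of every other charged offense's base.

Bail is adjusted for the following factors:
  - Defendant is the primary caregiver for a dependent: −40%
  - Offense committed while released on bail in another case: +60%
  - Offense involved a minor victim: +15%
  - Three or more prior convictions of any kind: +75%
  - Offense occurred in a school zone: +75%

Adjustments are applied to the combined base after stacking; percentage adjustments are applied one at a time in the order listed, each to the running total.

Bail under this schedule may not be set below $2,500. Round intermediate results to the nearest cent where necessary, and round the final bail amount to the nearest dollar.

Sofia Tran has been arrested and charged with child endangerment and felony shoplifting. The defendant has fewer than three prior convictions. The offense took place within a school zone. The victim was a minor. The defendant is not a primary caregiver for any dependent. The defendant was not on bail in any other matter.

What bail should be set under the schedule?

$223,840

Base amounts from the schedule: child endangerment $102,400; felony shoplifting $35,300.
Stacking rule: highest base plus 25% of each additional charge. Highest is child endangerment at $102,400. Additional: $35,300 × 25% = $8,825. Combined base = $102,400 + $8,825 = $111,225.
Offense involved a minor victim (+15%): $111,225 × 1.15 = $127,908.75.
Offense occurred in a school zone (+75%): $127,908.75 × 1.75 = $223,840.31.
$223,840.31 is at or above the $2,500 minimum.
Rounded to the nearest dollar: $223,840.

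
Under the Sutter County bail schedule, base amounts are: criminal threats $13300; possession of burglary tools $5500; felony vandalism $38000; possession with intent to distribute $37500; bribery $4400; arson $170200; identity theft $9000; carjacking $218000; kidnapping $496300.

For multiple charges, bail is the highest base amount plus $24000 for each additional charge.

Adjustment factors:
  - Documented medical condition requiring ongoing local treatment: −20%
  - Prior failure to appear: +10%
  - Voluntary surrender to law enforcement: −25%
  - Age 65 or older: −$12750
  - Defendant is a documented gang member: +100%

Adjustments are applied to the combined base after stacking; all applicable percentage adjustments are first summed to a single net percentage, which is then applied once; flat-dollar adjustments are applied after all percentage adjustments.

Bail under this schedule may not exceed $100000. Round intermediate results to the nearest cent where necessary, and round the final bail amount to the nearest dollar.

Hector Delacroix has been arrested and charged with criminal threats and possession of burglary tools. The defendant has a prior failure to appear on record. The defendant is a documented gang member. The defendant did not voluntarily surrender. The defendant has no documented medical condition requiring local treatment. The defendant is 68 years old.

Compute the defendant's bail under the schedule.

$65580

Base amounts from the schedule: criminal threats $13300; possession of burglary tools $5500.
Stacking rule: highest base plus $24000 per additional charge. Highest is criminal threats at $13300; 1 additional charge → +$24000. Combined base = $37300.
Net percentage adjustment: +10% +100% = +110%. $37300 × 2.1 = $78330.
Age 65 or older (−$12750 flat): $78330 − $12750 = $65580.
$65580 is within the $100000 maximum.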